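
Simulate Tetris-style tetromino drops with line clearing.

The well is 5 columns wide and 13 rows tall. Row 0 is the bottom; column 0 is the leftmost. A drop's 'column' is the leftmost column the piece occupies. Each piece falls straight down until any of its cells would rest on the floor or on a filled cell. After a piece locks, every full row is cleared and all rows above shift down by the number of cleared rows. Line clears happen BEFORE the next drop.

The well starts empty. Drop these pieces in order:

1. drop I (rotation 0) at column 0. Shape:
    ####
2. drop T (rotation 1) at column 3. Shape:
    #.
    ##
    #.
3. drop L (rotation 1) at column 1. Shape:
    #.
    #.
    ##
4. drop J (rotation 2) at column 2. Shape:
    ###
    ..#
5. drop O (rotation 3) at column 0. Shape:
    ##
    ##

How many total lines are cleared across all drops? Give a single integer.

Drop 1: I rot0 at col 0 lands with bottom-row=0; cleared 0 line(s) (total 0); column heights now [1 1 1 1 0], max=1
Drop 2: T rot1 at col 3 lands with bottom-row=1; cleared 0 line(s) (total 0); column heights now [1 1 1 4 3], max=4
Drop 3: L rot1 at col 1 lands with bottom-row=1; cleared 0 line(s) (total 0); column heights now [1 4 2 4 3], max=4
Drop 4: J rot2 at col 2 lands with bottom-row=3; cleared 0 line(s) (total 0); column heights now [1 4 5 5 5], max=5
Drop 5: O rot3 at col 0 lands with bottom-row=4; cleared 1 line(s) (total 1); column heights now [5 5 2 4 4], max=5

Answer: 1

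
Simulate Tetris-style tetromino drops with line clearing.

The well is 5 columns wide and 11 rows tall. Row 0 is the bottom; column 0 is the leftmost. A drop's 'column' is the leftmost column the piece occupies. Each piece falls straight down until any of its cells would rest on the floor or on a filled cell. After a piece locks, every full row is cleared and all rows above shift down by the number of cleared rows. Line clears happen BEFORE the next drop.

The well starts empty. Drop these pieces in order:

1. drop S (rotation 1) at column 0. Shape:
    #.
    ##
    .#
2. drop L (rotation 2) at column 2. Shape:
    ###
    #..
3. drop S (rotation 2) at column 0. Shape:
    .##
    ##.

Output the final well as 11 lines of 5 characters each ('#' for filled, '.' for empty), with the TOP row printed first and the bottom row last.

Answer: .....
.....
.....
.....
.....
.....
.....
.##..
##...
#....
.##..

Derivation:
Drop 1: S rot1 at col 0 lands with bottom-row=0; cleared 0 line(s) (total 0); column heights now [3 2 0 0 0], max=3
Drop 2: L rot2 at col 2 lands with bottom-row=0; cleared 1 line(s) (total 1); column heights now [2 1 1 0 0], max=2
Drop 3: S rot2 at col 0 lands with bottom-row=2; cleared 0 line(s) (total 1); column heights now [3 4 4 0 0], max=4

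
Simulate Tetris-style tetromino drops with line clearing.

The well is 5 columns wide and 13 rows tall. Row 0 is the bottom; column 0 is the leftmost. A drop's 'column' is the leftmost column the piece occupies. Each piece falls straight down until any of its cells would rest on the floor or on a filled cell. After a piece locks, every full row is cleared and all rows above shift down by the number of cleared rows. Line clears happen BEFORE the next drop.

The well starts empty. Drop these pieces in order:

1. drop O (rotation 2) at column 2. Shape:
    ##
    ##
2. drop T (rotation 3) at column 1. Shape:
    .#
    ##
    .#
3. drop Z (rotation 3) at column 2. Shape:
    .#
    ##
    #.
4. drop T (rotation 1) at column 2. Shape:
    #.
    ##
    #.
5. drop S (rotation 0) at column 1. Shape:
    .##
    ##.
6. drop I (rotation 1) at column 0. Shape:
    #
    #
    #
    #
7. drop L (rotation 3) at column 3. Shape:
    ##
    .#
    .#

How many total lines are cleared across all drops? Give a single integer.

Drop 1: O rot2 at col 2 lands with bottom-row=0; cleared 0 line(s) (total 0); column heights now [0 0 2 2 0], max=2
Drop 2: T rot3 at col 1 lands with bottom-row=2; cleared 0 line(s) (total 0); column heights now [0 4 5 2 0], max=5
Drop 3: Z rot3 at col 2 lands with bottom-row=5; cleared 0 line(s) (total 0); column heights now [0 4 7 8 0], max=8
Drop 4: T rot1 at col 2 lands with bottom-row=7; cleared 0 line(s) (total 0); column heights now [0 4 10 9 0], max=10
Drop 5: S rot0 at col 1 lands with bottom-row=10; cleared 0 line(s) (total 0); column heights now [0 11 12 12 0], max=12
Drop 6: I rot1 at col 0 lands with bottom-row=0; cleared 0 line(s) (total 0); column heights now [4 11 12 12 0], max=12
Drop 7: L rot3 at col 3 lands with bottom-row=10; cleared 0 line(s) (total 0); column heights now [4 11 12 13 13], max=13

Answer: 0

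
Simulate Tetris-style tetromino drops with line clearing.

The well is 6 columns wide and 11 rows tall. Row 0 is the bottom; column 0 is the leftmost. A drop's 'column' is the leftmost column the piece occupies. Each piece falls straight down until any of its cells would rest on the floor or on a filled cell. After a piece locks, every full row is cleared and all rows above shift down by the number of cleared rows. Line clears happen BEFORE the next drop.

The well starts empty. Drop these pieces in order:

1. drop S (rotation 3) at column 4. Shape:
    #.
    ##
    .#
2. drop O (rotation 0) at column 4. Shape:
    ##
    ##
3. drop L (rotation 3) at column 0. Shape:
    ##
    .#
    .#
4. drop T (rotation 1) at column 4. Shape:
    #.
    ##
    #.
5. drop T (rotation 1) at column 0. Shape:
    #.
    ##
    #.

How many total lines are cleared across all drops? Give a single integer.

Answer: 0

Derivation:
Drop 1: S rot3 at col 4 lands with bottom-row=0; cleared 0 line(s) (total 0); column heights now [0 0 0 0 3 2], max=3
Drop 2: O rot0 at col 4 lands with bottom-row=3; cleared 0 line(s) (total 0); column heights now [0 0 0 0 5 5], max=5
Drop 3: L rot3 at col 0 lands with bottom-row=0; cleared 0 line(s) (total 0); column heights now [3 3 0 0 5 5], max=5
Drop 4: T rot1 at col 4 lands with bottom-row=5; cleared 0 line(s) (total 0); column heights now [3 3 0 0 8 7], max=8
Drop 5: T rot1 at col 0 lands with bottom-row=3; cleared 0 line(s) (total 0); column heights now [6 5 0 0 8 7], max=8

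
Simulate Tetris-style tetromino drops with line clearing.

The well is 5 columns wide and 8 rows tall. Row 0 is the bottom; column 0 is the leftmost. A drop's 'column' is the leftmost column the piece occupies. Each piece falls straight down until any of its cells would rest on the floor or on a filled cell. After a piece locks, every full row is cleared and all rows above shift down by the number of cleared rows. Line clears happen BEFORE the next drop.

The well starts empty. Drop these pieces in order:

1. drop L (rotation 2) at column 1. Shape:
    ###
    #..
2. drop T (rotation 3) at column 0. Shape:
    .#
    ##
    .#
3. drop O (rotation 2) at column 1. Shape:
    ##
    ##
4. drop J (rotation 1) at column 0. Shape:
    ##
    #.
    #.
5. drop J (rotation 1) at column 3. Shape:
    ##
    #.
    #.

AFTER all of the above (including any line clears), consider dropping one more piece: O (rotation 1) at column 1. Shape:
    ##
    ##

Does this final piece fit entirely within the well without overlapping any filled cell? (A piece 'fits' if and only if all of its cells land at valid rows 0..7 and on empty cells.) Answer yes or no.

Drop 1: L rot2 at col 1 lands with bottom-row=0; cleared 0 line(s) (total 0); column heights now [0 2 2 2 0], max=2
Drop 2: T rot3 at col 0 lands with bottom-row=2; cleared 0 line(s) (total 0); column heights now [4 5 2 2 0], max=5
Drop 3: O rot2 at col 1 lands with bottom-row=5; cleared 0 line(s) (total 0); column heights now [4 7 7 2 0], max=7
Drop 4: J rot1 at col 0 lands with bottom-row=5; cleared 0 line(s) (total 0); column heights now [8 8 7 2 0], max=8
Drop 5: J rot1 at col 3 lands with bottom-row=2; cleared 0 line(s) (total 0); column heights now [8 8 7 5 5], max=8
Test piece O rot1 at col 1 (width 2): heights before test = [8 8 7 5 5]; fits = False

Answer: no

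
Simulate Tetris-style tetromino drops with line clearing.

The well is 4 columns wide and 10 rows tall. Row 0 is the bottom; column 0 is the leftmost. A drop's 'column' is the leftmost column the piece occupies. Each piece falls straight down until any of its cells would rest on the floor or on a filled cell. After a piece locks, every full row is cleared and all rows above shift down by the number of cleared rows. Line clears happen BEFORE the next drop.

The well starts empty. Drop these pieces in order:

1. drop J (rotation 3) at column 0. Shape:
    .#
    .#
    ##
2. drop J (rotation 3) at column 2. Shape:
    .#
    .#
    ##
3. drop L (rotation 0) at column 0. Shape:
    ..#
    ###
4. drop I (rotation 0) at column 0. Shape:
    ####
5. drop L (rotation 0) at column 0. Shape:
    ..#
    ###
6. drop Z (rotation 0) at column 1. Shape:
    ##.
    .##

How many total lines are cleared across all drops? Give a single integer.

Answer: 2

Derivation:
Drop 1: J rot3 at col 0 lands with bottom-row=0; cleared 0 line(s) (total 0); column heights now [1 3 0 0], max=3
Drop 2: J rot3 at col 2 lands with bottom-row=0; cleared 1 line(s) (total 1); column heights now [0 2 0 2], max=2
Drop 3: L rot0 at col 0 lands with bottom-row=2; cleared 0 line(s) (total 1); column heights now [3 3 4 2], max=4
Drop 4: I rot0 at col 0 lands with bottom-row=4; cleared 1 line(s) (total 2); column heights now [3 3 4 2], max=4
Drop 5: L rot0 at col 0 lands with bottom-row=4; cleared 0 line(s) (total 2); column heights now [5 5 6 2], max=6
Drop 6: Z rot0 at col 1 lands with bottom-row=6; cleared 0 line(s) (total 2); column heights now [5 8 8 7], max=8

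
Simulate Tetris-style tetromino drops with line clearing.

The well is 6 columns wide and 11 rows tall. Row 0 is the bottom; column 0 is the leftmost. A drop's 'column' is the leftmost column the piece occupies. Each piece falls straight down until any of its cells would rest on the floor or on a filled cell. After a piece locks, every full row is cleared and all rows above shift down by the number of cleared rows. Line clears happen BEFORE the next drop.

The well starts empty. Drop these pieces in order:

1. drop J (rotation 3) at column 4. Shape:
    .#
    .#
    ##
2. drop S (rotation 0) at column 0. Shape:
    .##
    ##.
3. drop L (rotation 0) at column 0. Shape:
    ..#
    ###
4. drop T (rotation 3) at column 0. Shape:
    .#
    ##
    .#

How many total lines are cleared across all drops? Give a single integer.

Drop 1: J rot3 at col 4 lands with bottom-row=0; cleared 0 line(s) (total 0); column heights now [0 0 0 0 1 3], max=3
Drop 2: S rot0 at col 0 lands with bottom-row=0; cleared 0 line(s) (total 0); column heights now [1 2 2 0 1 3], max=3
Drop 3: L rot0 at col 0 lands with bottom-row=2; cleared 0 line(s) (total 0); column heights now [3 3 4 0 1 3], max=4
Drop 4: T rot3 at col 0 lands with bottom-row=3; cleared 0 line(s) (total 0); column heights now [5 6 4 0 1 3], max=6

Answer: 0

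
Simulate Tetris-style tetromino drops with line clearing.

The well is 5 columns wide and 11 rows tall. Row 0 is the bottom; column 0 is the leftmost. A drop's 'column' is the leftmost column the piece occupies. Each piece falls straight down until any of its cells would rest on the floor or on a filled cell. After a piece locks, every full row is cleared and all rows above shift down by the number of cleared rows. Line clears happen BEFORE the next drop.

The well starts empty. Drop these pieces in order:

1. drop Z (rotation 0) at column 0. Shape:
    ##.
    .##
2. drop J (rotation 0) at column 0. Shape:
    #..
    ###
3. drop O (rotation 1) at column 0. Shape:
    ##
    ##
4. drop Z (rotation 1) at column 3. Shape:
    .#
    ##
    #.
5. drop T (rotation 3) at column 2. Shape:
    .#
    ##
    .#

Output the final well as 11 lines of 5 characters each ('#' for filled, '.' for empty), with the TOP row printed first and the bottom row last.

Answer: .....
.....
.....
.....
.....
.....
##...
##.#.
#.##.
##.##
.###.

Derivation:
Drop 1: Z rot0 at col 0 lands with bottom-row=0; cleared 0 line(s) (total 0); column heights now [2 2 1 0 0], max=2
Drop 2: J rot0 at col 0 lands with bottom-row=2; cleared 0 line(s) (total 0); column heights now [4 3 3 0 0], max=4
Drop 3: O rot1 at col 0 lands with bottom-row=4; cleared 0 line(s) (total 0); column heights now [6 6 3 0 0], max=6
Drop 4: Z rot1 at col 3 lands with bottom-row=0; cleared 0 line(s) (total 0); column heights now [6 6 3 2 3], max=6
Drop 5: T rot3 at col 2 lands with bottom-row=2; cleared 1 line(s) (total 1); column heights now [5 5 3 4 2], max=5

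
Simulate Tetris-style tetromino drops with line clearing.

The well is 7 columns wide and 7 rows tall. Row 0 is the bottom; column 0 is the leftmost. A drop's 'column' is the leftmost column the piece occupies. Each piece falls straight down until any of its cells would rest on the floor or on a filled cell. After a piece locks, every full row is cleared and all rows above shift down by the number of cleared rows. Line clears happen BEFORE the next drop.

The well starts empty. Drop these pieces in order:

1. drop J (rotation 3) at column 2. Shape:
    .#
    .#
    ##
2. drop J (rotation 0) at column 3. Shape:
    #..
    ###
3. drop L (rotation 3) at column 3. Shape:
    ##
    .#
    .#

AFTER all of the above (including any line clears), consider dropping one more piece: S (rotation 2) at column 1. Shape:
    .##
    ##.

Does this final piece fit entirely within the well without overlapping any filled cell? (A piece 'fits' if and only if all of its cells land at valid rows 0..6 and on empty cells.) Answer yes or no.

Answer: no

Derivation:
Drop 1: J rot3 at col 2 lands with bottom-row=0; cleared 0 line(s) (total 0); column heights now [0 0 1 3 0 0 0], max=3
Drop 2: J rot0 at col 3 lands with bottom-row=3; cleared 0 line(s) (total 0); column heights now [0 0 1 5 4 4 0], max=5
Drop 3: L rot3 at col 3 lands with bottom-row=4; cleared 0 line(s) (total 0); column heights now [0 0 1 7 7 4 0], max=7
Test piece S rot2 at col 1 (width 3): heights before test = [0 0 1 7 7 4 0]; fits = False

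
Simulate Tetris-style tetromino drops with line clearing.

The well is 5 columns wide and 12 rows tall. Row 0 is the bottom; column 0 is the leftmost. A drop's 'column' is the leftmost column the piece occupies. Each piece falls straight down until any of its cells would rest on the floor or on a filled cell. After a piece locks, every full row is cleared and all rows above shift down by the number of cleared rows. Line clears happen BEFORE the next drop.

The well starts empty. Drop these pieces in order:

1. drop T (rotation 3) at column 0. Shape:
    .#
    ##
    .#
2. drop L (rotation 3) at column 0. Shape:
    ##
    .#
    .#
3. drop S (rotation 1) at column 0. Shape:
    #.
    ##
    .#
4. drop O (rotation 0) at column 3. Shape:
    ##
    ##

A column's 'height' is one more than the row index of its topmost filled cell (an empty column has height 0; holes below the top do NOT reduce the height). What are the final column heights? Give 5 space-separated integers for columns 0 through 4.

Answer: 9 8 0 2 2

Derivation:
Drop 1: T rot3 at col 0 lands with bottom-row=0; cleared 0 line(s) (total 0); column heights now [2 3 0 0 0], max=3
Drop 2: L rot3 at col 0 lands with bottom-row=3; cleared 0 line(s) (total 0); column heights now [6 6 0 0 0], max=6
Drop 3: S rot1 at col 0 lands with bottom-row=6; cleared 0 line(s) (total 0); column heights now [9 8 0 0 0], max=9
Drop 4: O rot0 at col 3 lands with bottom-row=0; cleared 0 line(s) (total 0); column heights now [9 8 0 2 2], max=9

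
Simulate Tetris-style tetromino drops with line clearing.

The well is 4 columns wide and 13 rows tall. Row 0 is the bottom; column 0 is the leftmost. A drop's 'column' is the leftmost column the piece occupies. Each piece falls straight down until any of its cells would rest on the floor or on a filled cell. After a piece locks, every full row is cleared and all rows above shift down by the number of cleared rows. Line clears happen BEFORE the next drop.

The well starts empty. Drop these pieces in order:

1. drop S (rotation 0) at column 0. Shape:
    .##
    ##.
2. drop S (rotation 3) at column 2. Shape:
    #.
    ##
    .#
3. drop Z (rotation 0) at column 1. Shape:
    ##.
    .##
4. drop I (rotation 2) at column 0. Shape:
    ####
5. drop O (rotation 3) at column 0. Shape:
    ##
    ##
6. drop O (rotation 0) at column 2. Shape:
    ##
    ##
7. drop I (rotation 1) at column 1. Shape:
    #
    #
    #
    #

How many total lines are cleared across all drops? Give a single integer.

Drop 1: S rot0 at col 0 lands with bottom-row=0; cleared 0 line(s) (total 0); column heights now [1 2 2 0], max=2
Drop 2: S rot3 at col 2 lands with bottom-row=1; cleared 0 line(s) (total 0); column heights now [1 2 4 3], max=4
Drop 3: Z rot0 at col 1 lands with bottom-row=4; cleared 0 line(s) (total 0); column heights now [1 6 6 5], max=6
Drop 4: I rot2 at col 0 lands with bottom-row=6; cleared 1 line(s) (total 1); column heights now [1 6 6 5], max=6
Drop 5: O rot3 at col 0 lands with bottom-row=6; cleared 0 line(s) (total 1); column heights now [8 8 6 5], max=8
Drop 6: O rot0 at col 2 lands with bottom-row=6; cleared 2 line(s) (total 3); column heights now [1 6 6 5], max=6
Drop 7: I rot1 at col 1 lands with bottom-row=6; cleared 0 line(s) (total 3); column heights now [1 10 6 5], max=10

Answer: 3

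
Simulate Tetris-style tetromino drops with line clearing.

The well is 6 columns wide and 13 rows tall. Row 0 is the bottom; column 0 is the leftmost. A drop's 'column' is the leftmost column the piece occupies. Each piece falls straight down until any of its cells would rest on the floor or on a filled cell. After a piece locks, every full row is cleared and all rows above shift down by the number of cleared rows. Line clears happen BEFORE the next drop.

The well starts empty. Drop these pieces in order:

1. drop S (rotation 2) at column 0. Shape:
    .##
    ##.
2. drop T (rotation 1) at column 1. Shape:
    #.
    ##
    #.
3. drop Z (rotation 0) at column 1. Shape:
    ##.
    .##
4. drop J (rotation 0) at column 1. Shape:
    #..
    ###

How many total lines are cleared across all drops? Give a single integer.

Drop 1: S rot2 at col 0 lands with bottom-row=0; cleared 0 line(s) (total 0); column heights now [1 2 2 0 0 0], max=2
Drop 2: T rot1 at col 1 lands with bottom-row=2; cleared 0 line(s) (total 0); column heights now [1 5 4 0 0 0], max=5
Drop 3: Z rot0 at col 1 lands with bottom-row=4; cleared 0 line(s) (total 0); column heights now [1 6 6 5 0 0], max=6
Drop 4: J rot0 at col 1 lands with bottom-row=6; cleared 0 line(s) (total 0); column heights now [1 8 7 7 0 0], max=8

Answer: 0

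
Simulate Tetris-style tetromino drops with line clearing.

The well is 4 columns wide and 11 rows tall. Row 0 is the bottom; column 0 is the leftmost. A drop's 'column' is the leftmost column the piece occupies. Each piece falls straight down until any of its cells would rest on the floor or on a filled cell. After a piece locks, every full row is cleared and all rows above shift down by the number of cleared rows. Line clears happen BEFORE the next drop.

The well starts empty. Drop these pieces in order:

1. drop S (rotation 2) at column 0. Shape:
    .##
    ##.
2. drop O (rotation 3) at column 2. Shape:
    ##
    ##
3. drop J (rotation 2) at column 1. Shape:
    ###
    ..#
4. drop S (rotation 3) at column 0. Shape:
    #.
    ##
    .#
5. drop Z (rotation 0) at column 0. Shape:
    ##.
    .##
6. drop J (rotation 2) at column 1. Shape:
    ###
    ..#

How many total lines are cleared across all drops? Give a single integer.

Drop 1: S rot2 at col 0 lands with bottom-row=0; cleared 0 line(s) (total 0); column heights now [1 2 2 0], max=2
Drop 2: O rot3 at col 2 lands with bottom-row=2; cleared 0 line(s) (total 0); column heights now [1 2 4 4], max=4
Drop 3: J rot2 at col 1 lands with bottom-row=4; cleared 0 line(s) (total 0); column heights now [1 6 6 6], max=6
Drop 4: S rot3 at col 0 lands with bottom-row=6; cleared 0 line(s) (total 0); column heights now [9 8 6 6], max=9
Drop 5: Z rot0 at col 0 lands with bottom-row=8; cleared 0 line(s) (total 0); column heights now [10 10 9 6], max=10
Drop 6: J rot2 at col 1 lands with bottom-row=9; cleared 0 line(s) (total 0); column heights now [10 11 11 11], max=11

Answer: 0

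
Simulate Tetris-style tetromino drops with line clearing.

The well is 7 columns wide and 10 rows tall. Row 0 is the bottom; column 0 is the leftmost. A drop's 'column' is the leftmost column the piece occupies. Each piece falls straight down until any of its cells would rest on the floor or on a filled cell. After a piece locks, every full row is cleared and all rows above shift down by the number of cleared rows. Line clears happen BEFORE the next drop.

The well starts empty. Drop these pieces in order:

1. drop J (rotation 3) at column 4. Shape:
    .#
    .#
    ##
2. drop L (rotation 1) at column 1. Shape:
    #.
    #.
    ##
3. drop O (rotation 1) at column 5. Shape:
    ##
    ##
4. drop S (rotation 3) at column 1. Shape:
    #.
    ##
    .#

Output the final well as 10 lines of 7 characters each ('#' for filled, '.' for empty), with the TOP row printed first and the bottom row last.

Answer: .......
.......
.......
.......
.......
.#...##
.##..##
.##..#.
.#...#.
.##.##.

Derivation:
Drop 1: J rot3 at col 4 lands with bottom-row=0; cleared 0 line(s) (total 0); column heights now [0 0 0 0 1 3 0], max=3
Drop 2: L rot1 at col 1 lands with bottom-row=0; cleared 0 line(s) (total 0); column heights now [0 3 1 0 1 3 0], max=3
Drop 3: O rot1 at col 5 lands with bottom-row=3; cleared 0 line(s) (total 0); column heights now [0 3 1 0 1 5 5], max=5
Drop 4: S rot3 at col 1 lands with bottom-row=2; cleared 0 line(s) (total 0); column heights now [0 5 4 0 1 5 5], max=5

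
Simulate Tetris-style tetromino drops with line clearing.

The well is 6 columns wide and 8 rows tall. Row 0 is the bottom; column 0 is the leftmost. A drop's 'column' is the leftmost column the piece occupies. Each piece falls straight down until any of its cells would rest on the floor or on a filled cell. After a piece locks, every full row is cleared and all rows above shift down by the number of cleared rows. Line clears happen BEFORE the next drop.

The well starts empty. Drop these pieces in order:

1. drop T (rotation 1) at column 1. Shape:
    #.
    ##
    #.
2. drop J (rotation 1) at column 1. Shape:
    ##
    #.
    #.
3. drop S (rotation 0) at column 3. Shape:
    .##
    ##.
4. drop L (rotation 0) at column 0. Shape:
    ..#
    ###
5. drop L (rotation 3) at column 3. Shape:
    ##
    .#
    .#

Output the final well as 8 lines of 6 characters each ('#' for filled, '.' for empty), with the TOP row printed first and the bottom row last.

Drop 1: T rot1 at col 1 lands with bottom-row=0; cleared 0 line(s) (total 0); column heights now [0 3 2 0 0 0], max=3
Drop 2: J rot1 at col 1 lands with bottom-row=3; cleared 0 line(s) (total 0); column heights now [0 6 6 0 0 0], max=6
Drop 3: S rot0 at col 3 lands with bottom-row=0; cleared 0 line(s) (total 0); column heights now [0 6 6 1 2 2], max=6
Drop 4: L rot0 at col 0 lands with bottom-row=6; cleared 0 line(s) (total 0); column heights now [7 7 8 1 2 2], max=8
Drop 5: L rot3 at col 3 lands with bottom-row=2; cleared 0 line(s) (total 0); column heights now [7 7 8 5 5 2], max=8

Answer: ..#...
###...
.##...
.#.##.
.#..#.
.#..#.
.##.##
.#.##.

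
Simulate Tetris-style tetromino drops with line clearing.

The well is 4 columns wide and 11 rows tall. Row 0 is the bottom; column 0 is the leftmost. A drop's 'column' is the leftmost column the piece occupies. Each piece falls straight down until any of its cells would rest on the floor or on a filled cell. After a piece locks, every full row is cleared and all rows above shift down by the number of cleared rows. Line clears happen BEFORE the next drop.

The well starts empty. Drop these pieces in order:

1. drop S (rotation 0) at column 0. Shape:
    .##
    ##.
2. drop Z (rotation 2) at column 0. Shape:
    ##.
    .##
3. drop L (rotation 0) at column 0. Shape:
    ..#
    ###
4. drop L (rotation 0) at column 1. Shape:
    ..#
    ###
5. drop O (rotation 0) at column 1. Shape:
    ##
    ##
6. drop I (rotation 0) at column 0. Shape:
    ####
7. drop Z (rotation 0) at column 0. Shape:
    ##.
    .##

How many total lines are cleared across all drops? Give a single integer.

Answer: 1

Derivation:
Drop 1: S rot0 at col 0 lands with bottom-row=0; cleared 0 line(s) (total 0); column heights now [1 2 2 0], max=2
Drop 2: Z rot2 at col 0 lands with bottom-row=2; cleared 0 line(s) (total 0); column heights now [4 4 3 0], max=4
Drop 3: L rot0 at col 0 lands with bottom-row=4; cleared 0 line(s) (total 0); column heights now [5 5 6 0], max=6
Drop 4: L rot0 at col 1 lands with bottom-row=6; cleared 0 line(s) (total 0); column heights now [5 7 7 8], max=8
Drop 5: O rot0 at col 1 lands with bottom-row=7; cleared 0 line(s) (total 0); column heights now [5 9 9 8], max=9
Drop 6: I rot0 at col 0 lands with bottom-row=9; cleared 1 line(s) (total 1); column heights now [5 9 9 8], max=9
Drop 7: Z rot0 at col 0 lands with bottom-row=9; cleared 0 line(s) (total 1); column heights now [11 11 10 8], max=11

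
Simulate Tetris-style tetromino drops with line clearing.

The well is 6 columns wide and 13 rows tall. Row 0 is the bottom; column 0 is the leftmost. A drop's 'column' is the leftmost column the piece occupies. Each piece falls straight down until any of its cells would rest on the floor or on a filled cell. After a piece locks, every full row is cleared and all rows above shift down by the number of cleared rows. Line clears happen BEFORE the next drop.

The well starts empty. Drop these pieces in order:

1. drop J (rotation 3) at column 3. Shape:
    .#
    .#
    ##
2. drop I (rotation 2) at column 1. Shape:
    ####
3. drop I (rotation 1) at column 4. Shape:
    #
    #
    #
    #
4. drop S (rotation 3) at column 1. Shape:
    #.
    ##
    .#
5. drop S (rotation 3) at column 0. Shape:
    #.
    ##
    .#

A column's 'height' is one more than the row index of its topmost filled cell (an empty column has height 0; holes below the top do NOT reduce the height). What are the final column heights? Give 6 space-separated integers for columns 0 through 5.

Answer: 10 9 6 4 8 0

Derivation:
Drop 1: J rot3 at col 3 lands with bottom-row=0; cleared 0 line(s) (total 0); column heights now [0 0 0 1 3 0], max=3
Drop 2: I rot2 at col 1 lands with bottom-row=3; cleared 0 line(s) (total 0); column heights now [0 4 4 4 4 0], max=4
Drop 3: I rot1 at col 4 lands with bottom-row=4; cleared 0 line(s) (total 0); column heights now [0 4 4 4 8 0], max=8
Drop 4: S rot3 at col 1 lands with bottom-row=4; cleared 0 line(s) (total 0); column heights now [0 7 6 4 8 0], max=8
Drop 5: S rot3 at col 0 lands with bottom-row=7; cleared 0 line(s) (total 0); column heights now [10 9 6 4 8 0], max=10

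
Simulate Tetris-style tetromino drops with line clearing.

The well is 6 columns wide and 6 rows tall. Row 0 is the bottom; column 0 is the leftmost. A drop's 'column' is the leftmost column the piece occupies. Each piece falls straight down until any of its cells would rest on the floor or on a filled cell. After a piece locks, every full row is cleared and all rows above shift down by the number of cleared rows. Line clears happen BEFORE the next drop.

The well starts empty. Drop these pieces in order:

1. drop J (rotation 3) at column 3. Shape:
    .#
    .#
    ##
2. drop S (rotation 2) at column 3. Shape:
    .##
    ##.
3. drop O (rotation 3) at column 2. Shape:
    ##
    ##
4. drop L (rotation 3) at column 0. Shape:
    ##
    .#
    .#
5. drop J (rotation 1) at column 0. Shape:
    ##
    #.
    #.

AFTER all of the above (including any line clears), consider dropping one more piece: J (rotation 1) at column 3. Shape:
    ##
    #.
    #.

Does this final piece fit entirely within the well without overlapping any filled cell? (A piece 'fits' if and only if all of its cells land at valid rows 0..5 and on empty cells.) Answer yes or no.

Drop 1: J rot3 at col 3 lands with bottom-row=0; cleared 0 line(s) (total 0); column heights now [0 0 0 1 3 0], max=3
Drop 2: S rot2 at col 3 lands with bottom-row=3; cleared 0 line(s) (total 0); column heights now [0 0 0 4 5 5], max=5
Drop 3: O rot3 at col 2 lands with bottom-row=4; cleared 0 line(s) (total 0); column heights now [0 0 6 6 5 5], max=6
Drop 4: L rot3 at col 0 lands with bottom-row=0; cleared 0 line(s) (total 0); column heights now [3 3 6 6 5 5], max=6
Drop 5: J rot1 at col 0 lands with bottom-row=3; cleared 0 line(s) (total 0); column heights now [6 6 6 6 5 5], max=6
Test piece J rot1 at col 3 (width 2): heights before test = [6 6 6 6 5 5]; fits = False

Answer: no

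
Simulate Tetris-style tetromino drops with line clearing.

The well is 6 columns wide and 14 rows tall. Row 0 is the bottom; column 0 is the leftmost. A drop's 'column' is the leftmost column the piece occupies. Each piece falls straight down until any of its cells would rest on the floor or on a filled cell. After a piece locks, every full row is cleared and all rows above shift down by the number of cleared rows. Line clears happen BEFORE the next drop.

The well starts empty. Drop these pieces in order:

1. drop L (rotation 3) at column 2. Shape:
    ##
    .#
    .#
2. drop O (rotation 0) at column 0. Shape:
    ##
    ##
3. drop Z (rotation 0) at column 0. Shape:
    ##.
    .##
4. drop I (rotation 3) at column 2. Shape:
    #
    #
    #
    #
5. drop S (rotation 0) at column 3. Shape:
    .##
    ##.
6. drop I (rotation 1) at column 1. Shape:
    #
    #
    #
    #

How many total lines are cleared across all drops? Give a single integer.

Answer: 0

Derivation:
Drop 1: L rot3 at col 2 lands with bottom-row=0; cleared 0 line(s) (total 0); column heights now [0 0 3 3 0 0], max=3
Drop 2: O rot0 at col 0 lands with bottom-row=0; cleared 0 line(s) (total 0); column heights now [2 2 3 3 0 0], max=3
Drop 3: Z rot0 at col 0 lands with bottom-row=3; cleared 0 line(s) (total 0); column heights now [5 5 4 3 0 0], max=5
Drop 4: I rot3 at col 2 lands with bottom-row=4; cleared 0 line(s) (total 0); column heights now [5 5 8 3 0 0], max=8
Drop 5: S rot0 at col 3 lands with bottom-row=3; cleared 0 line(s) (total 0); column heights now [5 5 8 4 5 5], max=8
Drop 6: I rot1 at col 1 lands with bottom-row=5; cleared 0 line(s) (total 0); column heights now [5 9 8 4 5 5], max=9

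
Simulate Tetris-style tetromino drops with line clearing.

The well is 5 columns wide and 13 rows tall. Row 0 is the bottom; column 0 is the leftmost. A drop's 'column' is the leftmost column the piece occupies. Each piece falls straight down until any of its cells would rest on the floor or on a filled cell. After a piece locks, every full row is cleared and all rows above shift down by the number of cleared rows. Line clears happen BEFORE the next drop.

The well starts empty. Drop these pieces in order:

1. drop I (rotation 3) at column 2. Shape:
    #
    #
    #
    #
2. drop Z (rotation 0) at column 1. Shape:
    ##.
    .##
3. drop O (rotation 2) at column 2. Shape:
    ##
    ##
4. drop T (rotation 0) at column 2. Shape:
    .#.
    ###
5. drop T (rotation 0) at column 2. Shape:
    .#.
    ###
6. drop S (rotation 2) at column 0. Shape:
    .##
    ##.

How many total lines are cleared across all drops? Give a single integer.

Answer: 1

Derivation:
Drop 1: I rot3 at col 2 lands with bottom-row=0; cleared 0 line(s) (total 0); column heights now [0 0 4 0 0], max=4
Drop 2: Z rot0 at col 1 lands with bottom-row=4; cleared 0 line(s) (total 0); column heights now [0 6 6 5 0], max=6
Drop 3: O rot2 at col 2 lands with bottom-row=6; cleared 0 line(s) (total 0); column heights now [0 6 8 8 0], max=8
Drop 4: T rot0 at col 2 lands with bottom-row=8; cleared 0 line(s) (total 0); column heights now [0 6 9 10 9], max=10
Drop 5: T rot0 at col 2 lands with bottom-row=10; cleared 0 line(s) (total 0); column heights now [0 6 11 12 11], max=12
Drop 6: S rot2 at col 0 lands with bottom-row=10; cleared 1 line(s) (total 1); column heights now [0 11 11 11 9], max=11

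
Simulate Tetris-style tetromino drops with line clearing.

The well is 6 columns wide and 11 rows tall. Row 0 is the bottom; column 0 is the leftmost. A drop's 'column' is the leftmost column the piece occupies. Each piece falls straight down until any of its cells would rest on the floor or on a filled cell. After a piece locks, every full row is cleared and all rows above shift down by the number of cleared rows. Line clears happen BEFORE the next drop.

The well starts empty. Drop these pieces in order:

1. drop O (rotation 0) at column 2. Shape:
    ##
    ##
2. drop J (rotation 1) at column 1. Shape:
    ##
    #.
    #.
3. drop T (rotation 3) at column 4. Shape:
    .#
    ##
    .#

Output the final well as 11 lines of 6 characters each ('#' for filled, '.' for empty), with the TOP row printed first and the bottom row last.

Answer: ......
......
......
......
......
......
......
......
.##..#
.#####
.###.#

Derivation:
Drop 1: O rot0 at col 2 lands with bottom-row=0; cleared 0 line(s) (total 0); column heights now [0 0 2 2 0 0], max=2
Drop 2: J rot1 at col 1 lands with bottom-row=0; cleared 0 line(s) (total 0); column heights now [0 3 3 2 0 0], max=3
Drop 3: T rot3 at col 4 lands with bottom-row=0; cleared 0 line(s) (total 0); column heights now [0 3 3 2 2 3], max=3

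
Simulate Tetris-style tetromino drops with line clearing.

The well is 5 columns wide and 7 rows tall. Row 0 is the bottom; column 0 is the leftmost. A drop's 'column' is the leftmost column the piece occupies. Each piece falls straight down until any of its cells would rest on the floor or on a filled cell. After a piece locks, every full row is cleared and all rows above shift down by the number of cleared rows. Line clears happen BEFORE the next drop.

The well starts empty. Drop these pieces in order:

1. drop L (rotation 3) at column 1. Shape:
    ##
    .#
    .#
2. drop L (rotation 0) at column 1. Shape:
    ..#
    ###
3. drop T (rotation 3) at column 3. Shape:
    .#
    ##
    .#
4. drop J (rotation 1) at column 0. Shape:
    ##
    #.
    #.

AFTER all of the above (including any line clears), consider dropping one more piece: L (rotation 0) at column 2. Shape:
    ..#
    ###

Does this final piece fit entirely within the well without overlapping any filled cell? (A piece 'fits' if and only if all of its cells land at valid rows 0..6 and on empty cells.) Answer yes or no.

Drop 1: L rot3 at col 1 lands with bottom-row=0; cleared 0 line(s) (total 0); column heights now [0 3 3 0 0], max=3
Drop 2: L rot0 at col 1 lands with bottom-row=3; cleared 0 line(s) (total 0); column heights now [0 4 4 5 0], max=5
Drop 3: T rot3 at col 3 lands with bottom-row=4; cleared 0 line(s) (total 0); column heights now [0 4 4 6 7], max=7
Drop 4: J rot1 at col 0 lands with bottom-row=2; cleared 0 line(s) (total 0); column heights now [5 5 4 6 7], max=7
Test piece L rot0 at col 2 (width 3): heights before test = [5 5 4 6 7]; fits = False

Answer: no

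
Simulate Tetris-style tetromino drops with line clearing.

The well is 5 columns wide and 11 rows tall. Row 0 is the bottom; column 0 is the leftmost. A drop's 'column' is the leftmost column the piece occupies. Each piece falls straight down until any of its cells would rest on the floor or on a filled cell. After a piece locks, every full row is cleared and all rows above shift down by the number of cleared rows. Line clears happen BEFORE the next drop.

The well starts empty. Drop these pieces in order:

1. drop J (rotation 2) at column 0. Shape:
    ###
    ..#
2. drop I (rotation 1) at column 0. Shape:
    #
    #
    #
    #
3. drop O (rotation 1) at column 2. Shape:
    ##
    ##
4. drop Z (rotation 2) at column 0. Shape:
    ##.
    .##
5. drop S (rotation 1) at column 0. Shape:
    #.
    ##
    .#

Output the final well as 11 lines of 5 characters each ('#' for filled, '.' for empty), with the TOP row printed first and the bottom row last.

Answer: .....
#....
##...
.#...
##...
###..
#....
#.##.
#.##.
###..
..#..

Derivation:
Drop 1: J rot2 at col 0 lands with bottom-row=0; cleared 0 line(s) (total 0); column heights now [2 2 2 0 0], max=2
Drop 2: I rot1 at col 0 lands with bottom-row=2; cleared 0 line(s) (total 0); column heights now [6 2 2 0 0], max=6
Drop 3: O rot1 at col 2 lands with bottom-row=2; cleared 0 line(s) (total 0); column heights now [6 2 4 4 0], max=6
Drop 4: Z rot2 at col 0 lands with bottom-row=5; cleared 0 line(s) (total 0); column heights now [7 7 6 4 0], max=7
Drop 5: S rot1 at col 0 lands with bottom-row=7; cleared 0 line(s) (total 0); column heights now [10 9 6 4 0], max=10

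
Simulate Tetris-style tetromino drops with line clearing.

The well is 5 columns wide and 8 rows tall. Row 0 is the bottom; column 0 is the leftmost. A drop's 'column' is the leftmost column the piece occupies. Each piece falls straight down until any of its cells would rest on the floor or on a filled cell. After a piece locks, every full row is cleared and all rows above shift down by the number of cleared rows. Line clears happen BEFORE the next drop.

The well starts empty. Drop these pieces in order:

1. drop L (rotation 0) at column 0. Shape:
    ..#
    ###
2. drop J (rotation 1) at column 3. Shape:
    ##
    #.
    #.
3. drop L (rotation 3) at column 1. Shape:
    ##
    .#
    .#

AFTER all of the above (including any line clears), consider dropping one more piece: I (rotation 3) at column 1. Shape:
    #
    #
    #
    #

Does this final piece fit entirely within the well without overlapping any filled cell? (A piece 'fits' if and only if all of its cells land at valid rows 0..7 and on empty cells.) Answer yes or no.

Drop 1: L rot0 at col 0 lands with bottom-row=0; cleared 0 line(s) (total 0); column heights now [1 1 2 0 0], max=2
Drop 2: J rot1 at col 3 lands with bottom-row=0; cleared 0 line(s) (total 0); column heights now [1 1 2 3 3], max=3
Drop 3: L rot3 at col 1 lands with bottom-row=2; cleared 0 line(s) (total 0); column heights now [1 5 5 3 3], max=5
Test piece I rot3 at col 1 (width 1): heights before test = [1 5 5 3 3]; fits = False

Answer: no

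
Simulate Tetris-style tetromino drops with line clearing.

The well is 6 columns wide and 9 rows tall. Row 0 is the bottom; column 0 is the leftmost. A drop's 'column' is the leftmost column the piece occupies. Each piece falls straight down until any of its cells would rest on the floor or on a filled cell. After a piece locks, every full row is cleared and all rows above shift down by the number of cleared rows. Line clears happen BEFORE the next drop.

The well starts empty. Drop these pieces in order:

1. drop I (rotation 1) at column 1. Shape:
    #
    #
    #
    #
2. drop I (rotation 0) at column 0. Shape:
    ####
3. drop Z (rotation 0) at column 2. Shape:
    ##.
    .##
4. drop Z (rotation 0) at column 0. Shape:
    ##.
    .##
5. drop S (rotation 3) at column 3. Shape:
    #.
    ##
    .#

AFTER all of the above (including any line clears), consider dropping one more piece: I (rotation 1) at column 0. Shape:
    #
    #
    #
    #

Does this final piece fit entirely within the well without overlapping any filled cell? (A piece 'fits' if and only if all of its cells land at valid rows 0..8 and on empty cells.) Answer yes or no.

Answer: no

Derivation:
Drop 1: I rot1 at col 1 lands with bottom-row=0; cleared 0 line(s) (total 0); column heights now [0 4 0 0 0 0], max=4
Drop 2: I rot0 at col 0 lands with bottom-row=4; cleared 0 line(s) (total 0); column heights now [5 5 5 5 0 0], max=5
Drop 3: Z rot0 at col 2 lands with bottom-row=5; cleared 0 line(s) (total 0); column heights now [5 5 7 7 6 0], max=7
Drop 4: Z rot0 at col 0 lands with bottom-row=7; cleared 0 line(s) (total 0); column heights now [9 9 8 7 6 0], max=9
Drop 5: S rot3 at col 3 lands with bottom-row=6; cleared 0 line(s) (total 0); column heights now [9 9 8 9 8 0], max=9
Test piece I rot1 at col 0 (width 1): heights before test = [9 9 8 9 8 0]; fits = False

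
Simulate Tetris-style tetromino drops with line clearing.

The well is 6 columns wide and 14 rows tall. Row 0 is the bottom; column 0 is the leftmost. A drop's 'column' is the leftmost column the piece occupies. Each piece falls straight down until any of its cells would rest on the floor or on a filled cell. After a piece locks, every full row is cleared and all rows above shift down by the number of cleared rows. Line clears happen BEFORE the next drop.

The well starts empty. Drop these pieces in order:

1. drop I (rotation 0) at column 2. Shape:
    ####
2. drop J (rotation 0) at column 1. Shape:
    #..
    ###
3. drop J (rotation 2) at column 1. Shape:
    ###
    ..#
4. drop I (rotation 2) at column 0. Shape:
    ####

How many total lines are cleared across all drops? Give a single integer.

Answer: 0

Derivation:
Drop 1: I rot0 at col 2 lands with bottom-row=0; cleared 0 line(s) (total 0); column heights now [0 0 1 1 1 1], max=1
Drop 2: J rot0 at col 1 lands with bottom-row=1; cleared 0 line(s) (total 0); column heights now [0 3 2 2 1 1], max=3
Drop 3: J rot2 at col 1 lands with bottom-row=2; cleared 0 line(s) (total 0); column heights now [0 4 4 4 1 1], max=4
Drop 4: I rot2 at col 0 lands with bottom-row=4; cleared 0 line(s) (total 0); column heights now [5 5 5 5 1 1], max=5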